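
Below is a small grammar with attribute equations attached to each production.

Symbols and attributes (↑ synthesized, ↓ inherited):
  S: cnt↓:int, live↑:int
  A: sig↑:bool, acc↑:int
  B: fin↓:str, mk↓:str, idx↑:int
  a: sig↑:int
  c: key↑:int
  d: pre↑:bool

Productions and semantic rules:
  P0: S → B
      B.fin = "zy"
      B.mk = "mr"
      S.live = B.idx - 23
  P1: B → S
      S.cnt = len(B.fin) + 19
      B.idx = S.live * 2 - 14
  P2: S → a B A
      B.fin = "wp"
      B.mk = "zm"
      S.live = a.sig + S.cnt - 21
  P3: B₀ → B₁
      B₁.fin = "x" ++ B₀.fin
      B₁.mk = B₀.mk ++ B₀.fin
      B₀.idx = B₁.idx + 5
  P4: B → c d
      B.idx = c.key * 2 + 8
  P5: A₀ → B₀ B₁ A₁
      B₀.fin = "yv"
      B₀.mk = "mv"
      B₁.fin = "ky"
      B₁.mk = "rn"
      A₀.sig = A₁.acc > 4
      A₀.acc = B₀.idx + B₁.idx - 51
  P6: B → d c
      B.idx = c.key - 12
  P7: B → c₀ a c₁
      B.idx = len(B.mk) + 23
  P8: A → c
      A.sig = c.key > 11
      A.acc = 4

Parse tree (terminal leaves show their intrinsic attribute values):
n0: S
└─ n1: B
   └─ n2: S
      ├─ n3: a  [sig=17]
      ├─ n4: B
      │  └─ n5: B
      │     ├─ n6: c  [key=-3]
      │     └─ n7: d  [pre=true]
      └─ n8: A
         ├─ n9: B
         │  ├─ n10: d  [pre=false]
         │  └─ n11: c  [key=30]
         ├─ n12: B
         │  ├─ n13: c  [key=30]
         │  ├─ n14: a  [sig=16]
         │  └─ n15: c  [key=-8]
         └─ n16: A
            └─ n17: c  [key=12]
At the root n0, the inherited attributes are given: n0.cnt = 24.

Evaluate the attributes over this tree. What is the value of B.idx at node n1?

20

1. n0.cnt = 24  [given at root]
2. n1.fin = "zy"  ["zy"]
3. n1.mk = "mr"  ["mr"]
4. n2.cnt = 21  [len(B.fin) + 19]
5. n3.sig = 17  [terminal]
6. n4.fin = "wp"  ["wp"]
7. n4.mk = "zm"  ["zm"]
8. n5.fin = "xwp"  ["x" ++ B₀.fin]
9. n5.mk = "zmwp"  [B₀.mk ++ B₀.fin]
10. n6.key = -3  [terminal]
11. n7.pre = true  [terminal]
12. n5.idx = 2  [c.key * 2 + 8]
13. n4.idx = 7  [B₁.idx + 5]
14. n9.fin = "yv"  ["yv"]
15. n9.mk = "mv"  ["mv"]
16. n10.pre = false  [terminal]
17. n11.key = 30  [terminal]
18. n9.idx = 18  [c.key - 12]
19. n12.fin = "ky"  ["ky"]
20. n12.mk = "rn"  ["rn"]
21. n13.key = 30  [terminal]
22. n14.sig = 16  [terminal]
23. n15.key = -8  [terminal]
24. n12.idx = 25  [len(B.mk) + 23]
25. n17.key = 12  [terminal]
26. n16.sig = true  [c.key > 11]
27. n16.acc = 4  [4]
28. n8.sig = false  [A₁.acc > 4]
29. n8.acc = -8  [B₀.idx + B₁.idx - 51]
30. n2.live = 17  [a.sig + S.cnt - 21]
31. n1.idx = 20  [S.live * 2 - 14]
32. n0.live = -3  [B.idx - 23]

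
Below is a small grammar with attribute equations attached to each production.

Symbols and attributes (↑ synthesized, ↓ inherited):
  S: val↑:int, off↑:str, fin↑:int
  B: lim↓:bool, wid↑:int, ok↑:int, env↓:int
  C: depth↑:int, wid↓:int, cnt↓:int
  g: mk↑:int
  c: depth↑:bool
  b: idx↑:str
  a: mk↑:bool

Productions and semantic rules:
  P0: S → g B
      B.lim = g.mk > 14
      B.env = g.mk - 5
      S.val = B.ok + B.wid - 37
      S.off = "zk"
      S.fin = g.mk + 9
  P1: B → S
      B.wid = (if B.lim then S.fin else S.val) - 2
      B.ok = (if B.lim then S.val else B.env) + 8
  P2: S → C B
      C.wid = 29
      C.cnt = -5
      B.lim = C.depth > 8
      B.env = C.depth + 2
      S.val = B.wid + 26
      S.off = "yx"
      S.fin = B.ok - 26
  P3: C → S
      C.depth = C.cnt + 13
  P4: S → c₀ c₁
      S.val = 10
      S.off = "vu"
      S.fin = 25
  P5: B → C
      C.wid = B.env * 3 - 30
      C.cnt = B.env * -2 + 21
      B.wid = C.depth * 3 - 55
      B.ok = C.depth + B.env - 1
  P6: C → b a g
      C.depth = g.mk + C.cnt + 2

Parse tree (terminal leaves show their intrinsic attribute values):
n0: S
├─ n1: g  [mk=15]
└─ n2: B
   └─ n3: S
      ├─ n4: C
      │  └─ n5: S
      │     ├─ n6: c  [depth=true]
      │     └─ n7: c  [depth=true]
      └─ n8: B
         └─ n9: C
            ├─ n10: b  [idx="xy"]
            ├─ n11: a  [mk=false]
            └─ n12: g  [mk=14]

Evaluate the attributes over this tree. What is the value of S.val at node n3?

1. n1.mk = 15  [terminal]
2. n2.lim = true  [g.mk > 14]
3. n2.env = 10  [g.mk - 5]
4. n4.wid = 29  [29]
5. n4.cnt = -5  [-5]
6. n6.depth = true  [terminal]
7. n7.depth = true  [terminal]
8. n5.val = 10  [10]
9. n5.off = "vu"  ["vu"]
10. n5.fin = 25  [25]
11. n4.depth = 8  [C.cnt + 13]
12. n8.lim = false  [C.depth > 8]
13. n8.env = 10  [C.depth + 2]
14. n9.wid = 0  [B.env * 3 - 30]
15. n9.cnt = 1  [B.env * -2 + 21]
16. n10.idx = "xy"  [terminal]
17. n11.mk = false  [terminal]
18. n12.mk = 14  [terminal]
19. n9.depth = 17  [g.mk + C.cnt + 2]
20. n8.wid = -4  [C.depth * 3 - 55]
21. n8.ok = 26  [C.depth + B.env - 1]
22. n3.val = 22  [B.wid + 26]
23. n3.off = "yx"  ["yx"]
24. n3.fin = 0  [B.ok - 26]
25. n2.wid = -2  [(if B.lim then S.fin else S.val) - 2]
26. n2.ok = 30  [(if B.lim then S.val else B.env) + 8]
27. n0.val = -9  [B.ok + B.wid - 37]
28. n0.off = "zk"  ["zk"]
29. n0.fin = 24  [g.mk + 9]

22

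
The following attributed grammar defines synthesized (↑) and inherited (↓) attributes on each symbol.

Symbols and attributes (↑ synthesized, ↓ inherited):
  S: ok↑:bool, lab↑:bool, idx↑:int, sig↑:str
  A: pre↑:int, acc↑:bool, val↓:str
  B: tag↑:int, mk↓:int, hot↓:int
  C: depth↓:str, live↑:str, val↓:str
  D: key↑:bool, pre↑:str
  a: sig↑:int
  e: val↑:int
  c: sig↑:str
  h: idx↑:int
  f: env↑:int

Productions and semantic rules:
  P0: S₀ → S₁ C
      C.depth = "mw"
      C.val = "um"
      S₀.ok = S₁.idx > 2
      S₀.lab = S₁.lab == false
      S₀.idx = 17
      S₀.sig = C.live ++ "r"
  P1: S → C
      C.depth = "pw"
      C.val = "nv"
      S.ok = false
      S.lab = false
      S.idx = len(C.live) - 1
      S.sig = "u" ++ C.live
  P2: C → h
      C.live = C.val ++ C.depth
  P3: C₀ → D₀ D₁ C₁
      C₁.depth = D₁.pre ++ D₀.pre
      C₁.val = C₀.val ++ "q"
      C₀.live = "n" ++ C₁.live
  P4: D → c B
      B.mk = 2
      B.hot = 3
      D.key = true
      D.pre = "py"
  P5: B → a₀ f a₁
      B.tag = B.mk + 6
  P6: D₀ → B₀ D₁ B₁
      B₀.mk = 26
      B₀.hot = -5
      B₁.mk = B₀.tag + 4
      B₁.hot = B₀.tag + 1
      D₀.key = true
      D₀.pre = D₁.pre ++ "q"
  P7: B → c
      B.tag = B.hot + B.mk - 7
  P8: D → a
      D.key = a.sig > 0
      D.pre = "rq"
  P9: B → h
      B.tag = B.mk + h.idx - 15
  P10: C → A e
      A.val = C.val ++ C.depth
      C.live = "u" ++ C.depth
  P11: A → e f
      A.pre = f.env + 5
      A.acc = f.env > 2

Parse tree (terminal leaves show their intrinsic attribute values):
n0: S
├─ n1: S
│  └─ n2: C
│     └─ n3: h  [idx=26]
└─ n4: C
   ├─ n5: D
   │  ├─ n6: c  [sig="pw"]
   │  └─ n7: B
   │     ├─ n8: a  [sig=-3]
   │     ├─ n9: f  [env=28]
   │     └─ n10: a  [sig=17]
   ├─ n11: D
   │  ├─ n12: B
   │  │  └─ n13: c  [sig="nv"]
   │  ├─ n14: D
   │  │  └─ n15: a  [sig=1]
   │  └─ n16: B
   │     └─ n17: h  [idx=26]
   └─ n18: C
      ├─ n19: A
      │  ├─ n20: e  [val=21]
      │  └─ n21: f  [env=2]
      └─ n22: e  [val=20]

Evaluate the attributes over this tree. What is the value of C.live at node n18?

1. n2.depth = "pw"  ["pw"]
2. n2.val = "nv"  ["nv"]
3. n3.idx = 26  [terminal]
4. n2.live = "nvpw"  [C.val ++ C.depth]
5. n1.ok = false  [false]
6. n1.lab = false  [false]
7. n1.idx = 3  [len(C.live) - 1]
8. n1.sig = "unvpw"  ["u" ++ C.live]
9. n4.depth = "mw"  ["mw"]
10. n4.val = "um"  ["um"]
11. n6.sig = "pw"  [terminal]
12. n7.mk = 2  [2]
13. n7.hot = 3  [3]
14. n8.sig = -3  [terminal]
15. n9.env = 28  [terminal]
16. n10.sig = 17  [terminal]
17. n7.tag = 8  [B.mk + 6]
18. n5.key = true  [true]
19. n5.pre = "py"  ["py"]
20. n12.mk = 26  [26]
21. n12.hot = -5  [-5]
22. n13.sig = "nv"  [terminal]
23. n12.tag = 14  [B.hot + B.mk - 7]
24. n15.sig = 1  [terminal]
25. n14.key = true  [a.sig > 0]
26. n14.pre = "rq"  ["rq"]
27. n16.mk = 18  [B₀.tag + 4]
28. n16.hot = 15  [B₀.tag + 1]
29. n17.idx = 26  [terminal]
30. n16.tag = 29  [B.mk + h.idx - 15]
31. n11.key = true  [true]
32. n11.pre = "rqq"  [D₁.pre ++ "q"]
33. n18.depth = "rqqpy"  [D₁.pre ++ D₀.pre]
34. n18.val = "umq"  [C₀.val ++ "q"]
35. n19.val = "umqrqqpy"  [C.val ++ C.depth]
36. n20.val = 21  [terminal]
37. n21.env = 2  [terminal]
38. n19.pre = 7  [f.env + 5]
39. n19.acc = false  [f.env > 2]
40. n22.val = 20  [terminal]
41. n18.live = "urqqpy"  ["u" ++ C.depth]
42. n4.live = "nurqqpy"  ["n" ++ C₁.live]
43. n0.ok = true  [S₁.idx > 2]
44. n0.lab = true  [S₁.lab == false]
45. n0.idx = 17  [17]
46. n0.sig = "nurqqpyr"  [C.live ++ "r"]

"urqqpy"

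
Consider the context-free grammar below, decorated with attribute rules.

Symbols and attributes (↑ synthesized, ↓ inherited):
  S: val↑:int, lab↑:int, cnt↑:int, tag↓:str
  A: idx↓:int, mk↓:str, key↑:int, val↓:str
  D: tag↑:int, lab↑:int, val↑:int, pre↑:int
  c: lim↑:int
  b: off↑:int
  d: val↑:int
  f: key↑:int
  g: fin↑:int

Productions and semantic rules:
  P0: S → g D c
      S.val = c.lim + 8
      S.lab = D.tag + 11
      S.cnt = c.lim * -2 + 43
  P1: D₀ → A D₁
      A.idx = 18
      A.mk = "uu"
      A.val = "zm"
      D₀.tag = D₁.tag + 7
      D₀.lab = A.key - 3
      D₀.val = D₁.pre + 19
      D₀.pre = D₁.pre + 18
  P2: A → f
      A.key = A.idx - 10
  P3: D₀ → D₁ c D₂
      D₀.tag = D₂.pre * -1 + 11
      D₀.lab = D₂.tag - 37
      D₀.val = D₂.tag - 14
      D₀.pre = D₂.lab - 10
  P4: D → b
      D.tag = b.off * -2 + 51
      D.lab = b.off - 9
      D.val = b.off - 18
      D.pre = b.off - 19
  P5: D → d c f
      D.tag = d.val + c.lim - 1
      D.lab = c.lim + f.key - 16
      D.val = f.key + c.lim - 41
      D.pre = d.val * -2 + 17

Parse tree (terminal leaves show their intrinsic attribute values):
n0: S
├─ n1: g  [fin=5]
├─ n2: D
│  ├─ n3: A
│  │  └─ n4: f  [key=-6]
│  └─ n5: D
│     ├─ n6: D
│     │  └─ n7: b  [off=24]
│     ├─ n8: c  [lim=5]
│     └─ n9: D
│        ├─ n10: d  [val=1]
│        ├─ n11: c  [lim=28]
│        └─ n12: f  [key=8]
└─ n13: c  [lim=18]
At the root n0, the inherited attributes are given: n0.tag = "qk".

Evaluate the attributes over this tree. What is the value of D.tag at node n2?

3

1. n0.tag = "qk"  [given at root]
2. n1.fin = 5  [terminal]
3. n3.idx = 18  [18]
4. n3.mk = "uu"  ["uu"]
5. n3.val = "zm"  ["zm"]
6. n4.key = -6  [terminal]
7. n3.key = 8  [A.idx - 10]
8. n7.off = 24  [terminal]
9. n6.tag = 3  [b.off * -2 + 51]
10. n6.lab = 15  [b.off - 9]
11. n6.val = 6  [b.off - 18]
12. n6.pre = 5  [b.off - 19]
13. n8.lim = 5  [terminal]
14. n10.val = 1  [terminal]
15. n11.lim = 28  [terminal]
16. n12.key = 8  [terminal]
17. n9.tag = 28  [d.val + c.lim - 1]
18. n9.lab = 20  [c.lim + f.key - 16]
19. n9.val = -5  [f.key + c.lim - 41]
20. n9.pre = 15  [d.val * -2 + 17]
21. n5.tag = -4  [D₂.pre * -1 + 11]
22. n5.lab = -9  [D₂.tag - 37]
23. n5.val = 14  [D₂.tag - 14]
24. n5.pre = 10  [D₂.lab - 10]
25. n2.tag = 3  [D₁.tag + 7]
26. n2.lab = 5  [A.key - 3]
27. n2.val = 29  [D₁.pre + 19]
28. n2.pre = 28  [D₁.pre + 18]
29. n13.lim = 18  [terminal]
30. n0.val = 26  [c.lim + 8]
31. n0.lab = 14  [D.tag + 11]
32. n0.cnt = 7  [c.lim * -2 + 43]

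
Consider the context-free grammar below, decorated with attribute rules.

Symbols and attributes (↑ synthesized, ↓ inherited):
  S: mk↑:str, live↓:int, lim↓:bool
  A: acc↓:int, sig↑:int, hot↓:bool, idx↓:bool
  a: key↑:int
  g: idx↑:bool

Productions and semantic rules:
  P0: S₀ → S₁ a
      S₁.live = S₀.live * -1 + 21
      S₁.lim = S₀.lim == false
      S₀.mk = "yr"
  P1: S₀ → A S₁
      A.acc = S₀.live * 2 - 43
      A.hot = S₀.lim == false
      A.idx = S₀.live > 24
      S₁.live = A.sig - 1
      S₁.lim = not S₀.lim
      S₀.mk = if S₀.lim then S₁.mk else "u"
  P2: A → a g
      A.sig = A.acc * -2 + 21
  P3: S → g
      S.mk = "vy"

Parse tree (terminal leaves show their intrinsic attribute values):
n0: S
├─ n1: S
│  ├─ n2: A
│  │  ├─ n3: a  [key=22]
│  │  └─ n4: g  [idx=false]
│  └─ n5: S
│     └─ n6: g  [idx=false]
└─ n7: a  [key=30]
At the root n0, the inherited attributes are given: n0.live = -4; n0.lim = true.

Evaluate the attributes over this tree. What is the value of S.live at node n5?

1. n0.live = -4  [given at root]
2. n0.lim = true  [given at root]
3. n1.live = 25  [S₀.live * -1 + 21]
4. n1.lim = false  [S₀.lim == false]
5. n2.acc = 7  [S₀.live * 2 - 43]
6. n2.hot = true  [S₀.lim == false]
7. n2.idx = true  [S₀.live > 24]
8. n3.key = 22  [terminal]
9. n4.idx = false  [terminal]
10. n2.sig = 7  [A.acc * -2 + 21]
11. n5.live = 6  [A.sig - 1]
12. n5.lim = true  [not S₀.lim]
13. n6.idx = false  [terminal]
14. n5.mk = "vy"  ["vy"]
15. n1.mk = "u"  [if S₀.lim then S₁.mk else "u"]
16. n7.key = 30  [terminal]
17. n0.mk = "yr"  ["yr"]

6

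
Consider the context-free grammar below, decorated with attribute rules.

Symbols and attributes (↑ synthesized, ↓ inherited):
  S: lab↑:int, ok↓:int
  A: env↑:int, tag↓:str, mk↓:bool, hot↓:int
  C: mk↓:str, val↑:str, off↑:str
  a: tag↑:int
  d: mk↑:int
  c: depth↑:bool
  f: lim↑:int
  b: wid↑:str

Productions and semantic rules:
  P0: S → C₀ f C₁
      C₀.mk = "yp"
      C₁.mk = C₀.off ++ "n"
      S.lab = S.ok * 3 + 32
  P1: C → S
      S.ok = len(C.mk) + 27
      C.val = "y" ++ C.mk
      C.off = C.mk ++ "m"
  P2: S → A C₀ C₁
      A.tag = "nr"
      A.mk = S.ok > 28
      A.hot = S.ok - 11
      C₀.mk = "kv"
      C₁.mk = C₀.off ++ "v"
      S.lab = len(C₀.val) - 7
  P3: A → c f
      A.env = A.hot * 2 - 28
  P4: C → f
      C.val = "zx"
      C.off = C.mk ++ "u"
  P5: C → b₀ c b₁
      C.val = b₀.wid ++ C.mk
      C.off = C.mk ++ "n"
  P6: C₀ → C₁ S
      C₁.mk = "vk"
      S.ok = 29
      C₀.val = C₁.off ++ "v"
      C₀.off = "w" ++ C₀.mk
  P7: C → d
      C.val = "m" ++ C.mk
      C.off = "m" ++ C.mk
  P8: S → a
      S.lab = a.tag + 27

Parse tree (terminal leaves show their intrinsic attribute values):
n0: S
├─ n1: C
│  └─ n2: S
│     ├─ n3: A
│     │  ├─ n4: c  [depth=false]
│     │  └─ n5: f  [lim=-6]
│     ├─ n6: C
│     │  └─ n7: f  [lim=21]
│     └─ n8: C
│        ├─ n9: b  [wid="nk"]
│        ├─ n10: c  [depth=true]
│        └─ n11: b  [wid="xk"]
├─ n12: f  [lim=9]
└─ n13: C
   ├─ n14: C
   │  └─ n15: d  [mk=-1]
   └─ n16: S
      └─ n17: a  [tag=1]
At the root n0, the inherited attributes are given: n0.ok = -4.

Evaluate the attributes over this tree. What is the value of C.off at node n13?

"wypmn"

1. n0.ok = -4  [given at root]
2. n1.mk = "yp"  ["yp"]
3. n2.ok = 29  [len(C.mk) + 27]
4. n3.tag = "nr"  ["nr"]
5. n3.mk = true  [S.ok > 28]
6. n3.hot = 18  [S.ok - 11]
7. n4.depth = false  [terminal]
8. n5.lim = -6  [terminal]
9. n3.env = 8  [A.hot * 2 - 28]
10. n6.mk = "kv"  ["kv"]
11. n7.lim = 21  [terminal]
12. n6.val = "zx"  ["zx"]
13. n6.off = "kvu"  [C.mk ++ "u"]
14. n8.mk = "kvuv"  [C₀.off ++ "v"]
15. n9.wid = "nk"  [terminal]
16. n10.depth = true  [terminal]
17. n11.wid = "xk"  [terminal]
18. n8.val = "nkkvuv"  [b₀.wid ++ C.mk]
19. n8.off = "kvuvn"  [C.mk ++ "n"]
20. n2.lab = -5  [len(C₀.val) - 7]
21. n1.val = "yyp"  ["y" ++ C.mk]
22. n1.off = "ypm"  [C.mk ++ "m"]
23. n12.lim = 9  [terminal]
24. n13.mk = "ypmn"  [C₀.off ++ "n"]
25. n14.mk = "vk"  ["vk"]
26. n15.mk = -1  [terminal]
27. n14.val = "mvk"  ["m" ++ C.mk]
28. n14.off = "mvk"  ["m" ++ C.mk]
29. n16.ok = 29  [29]
30. n17.tag = 1  [terminal]
31. n16.lab = 28  [a.tag + 27]
32. n13.val = "mvkv"  [C₁.off ++ "v"]
33. n13.off = "wypmn"  ["w" ++ C₀.mk]
34. n0.lab = 20  [S.ok * 3 + 32]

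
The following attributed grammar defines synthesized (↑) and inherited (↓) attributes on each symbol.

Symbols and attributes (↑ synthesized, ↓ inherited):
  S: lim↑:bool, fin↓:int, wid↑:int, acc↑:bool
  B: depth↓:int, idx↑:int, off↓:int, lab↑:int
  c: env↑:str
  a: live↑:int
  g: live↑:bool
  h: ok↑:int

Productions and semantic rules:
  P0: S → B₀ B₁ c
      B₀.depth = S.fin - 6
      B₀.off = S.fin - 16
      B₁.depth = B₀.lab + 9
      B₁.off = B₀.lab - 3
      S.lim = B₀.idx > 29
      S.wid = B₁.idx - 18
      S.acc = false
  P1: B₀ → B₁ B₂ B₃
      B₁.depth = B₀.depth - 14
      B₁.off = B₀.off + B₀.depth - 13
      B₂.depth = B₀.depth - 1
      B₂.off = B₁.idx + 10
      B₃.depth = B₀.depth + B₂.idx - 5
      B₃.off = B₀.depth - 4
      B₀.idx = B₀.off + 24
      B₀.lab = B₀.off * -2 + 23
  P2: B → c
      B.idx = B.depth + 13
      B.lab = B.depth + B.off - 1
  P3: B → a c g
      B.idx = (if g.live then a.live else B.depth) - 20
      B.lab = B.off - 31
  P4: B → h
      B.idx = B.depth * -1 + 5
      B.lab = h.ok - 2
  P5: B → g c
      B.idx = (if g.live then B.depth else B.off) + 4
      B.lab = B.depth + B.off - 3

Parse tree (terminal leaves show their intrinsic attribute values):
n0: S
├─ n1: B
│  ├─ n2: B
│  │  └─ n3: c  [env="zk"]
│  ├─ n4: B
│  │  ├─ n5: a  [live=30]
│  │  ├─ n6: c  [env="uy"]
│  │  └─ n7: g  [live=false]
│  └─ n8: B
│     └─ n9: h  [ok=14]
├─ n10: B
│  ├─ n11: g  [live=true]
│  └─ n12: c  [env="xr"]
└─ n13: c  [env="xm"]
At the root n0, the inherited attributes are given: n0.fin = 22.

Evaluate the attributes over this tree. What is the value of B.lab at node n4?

-6

1. n0.fin = 22  [given at root]
2. n1.depth = 16  [S.fin - 6]
3. n1.off = 6  [S.fin - 16]
4. n2.depth = 2  [B₀.depth - 14]
5. n2.off = 9  [B₀.off + B₀.depth - 13]
6. n3.env = "zk"  [terminal]
7. n2.idx = 15  [B.depth + 13]
8. n2.lab = 10  [B.depth + B.off - 1]
9. n4.depth = 15  [B₀.depth - 1]
10. n4.off = 25  [B₁.idx + 10]
11. n5.live = 30  [terminal]
12. n6.env = "uy"  [terminal]
13. n7.live = false  [terminal]
14. n4.idx = -5  [(if g.live then a.live else B.depth) - 20]
15. n4.lab = -6  [B.off - 31]
16. n8.depth = 6  [B₀.depth + B₂.idx - 5]
17. n8.off = 12  [B₀.depth - 4]
18. n9.ok = 14  [terminal]
19. n8.idx = -1  [B.depth * -1 + 5]
20. n8.lab = 12  [h.ok - 2]
21. n1.idx = 30  [B₀.off + 24]
22. n1.lab = 11  [B₀.off * -2 + 23]
23. n10.depth = 20  [B₀.lab + 9]
24. n10.off = 8  [B₀.lab - 3]
25. n11.live = true  [terminal]
26. n12.env = "xr"  [terminal]
27. n10.idx = 24  [(if g.live then B.depth else B.off) + 4]
28. n10.lab = 25  [B.depth + B.off - 3]
29. n13.env = "xm"  [terminal]
30. n0.lim = true  [B₀.idx > 29]
31. n0.wid = 6  [B₁.idx - 18]
32. n0.acc = false  [false]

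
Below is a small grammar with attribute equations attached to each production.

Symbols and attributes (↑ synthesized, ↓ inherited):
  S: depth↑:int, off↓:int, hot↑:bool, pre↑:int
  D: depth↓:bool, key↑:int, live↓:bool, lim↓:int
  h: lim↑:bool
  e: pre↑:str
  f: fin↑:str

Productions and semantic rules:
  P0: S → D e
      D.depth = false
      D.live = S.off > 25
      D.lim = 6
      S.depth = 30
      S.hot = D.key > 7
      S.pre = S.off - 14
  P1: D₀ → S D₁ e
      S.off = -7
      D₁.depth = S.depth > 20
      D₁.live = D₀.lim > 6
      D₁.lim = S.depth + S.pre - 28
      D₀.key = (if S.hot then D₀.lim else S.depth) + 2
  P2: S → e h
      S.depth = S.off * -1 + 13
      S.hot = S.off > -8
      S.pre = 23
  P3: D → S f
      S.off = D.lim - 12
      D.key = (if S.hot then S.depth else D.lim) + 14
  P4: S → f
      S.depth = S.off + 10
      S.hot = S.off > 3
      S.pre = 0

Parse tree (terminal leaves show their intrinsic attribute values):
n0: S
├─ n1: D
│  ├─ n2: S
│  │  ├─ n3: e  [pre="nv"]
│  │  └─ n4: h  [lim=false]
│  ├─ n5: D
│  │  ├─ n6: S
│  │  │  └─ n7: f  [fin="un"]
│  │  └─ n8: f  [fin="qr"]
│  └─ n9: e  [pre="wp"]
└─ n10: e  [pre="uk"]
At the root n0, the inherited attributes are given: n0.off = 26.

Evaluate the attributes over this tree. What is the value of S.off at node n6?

3

1. n0.off = 26  [given at root]
2. n1.depth = false  [false]
3. n1.live = true  [S.off > 25]
4. n1.lim = 6  [6]
5. n2.off = -7  [-7]
6. n3.pre = "nv"  [terminal]
7. n4.lim = false  [terminal]
8. n2.depth = 20  [S.off * -1 + 13]
9. n2.hot = true  [S.off > -8]
10. n2.pre = 23  [23]
11. n5.depth = false  [S.depth > 20]
12. n5.live = false  [D₀.lim > 6]
13. n5.lim = 15  [S.depth + S.pre - 28]
14. n6.off = 3  [D.lim - 12]
15. n7.fin = "un"  [terminal]
16. n6.depth = 13  [S.off + 10]
17. n6.hot = false  [S.off > 3]
18. n6.pre = 0  [0]
19. n8.fin = "qr"  [terminal]
20. n5.key = 29  [(if S.hot then S.depth else D.lim) + 14]
21. n9.pre = "wp"  [terminal]
22. n1.key = 8  [(if S.hot then D₀.lim else S.depth) + 2]
23. n10.pre = "uk"  [terminal]
24. n0.depth = 30  [30]
25. n0.hot = true  [D.key > 7]
26. n0.pre = 12  [S.off - 14]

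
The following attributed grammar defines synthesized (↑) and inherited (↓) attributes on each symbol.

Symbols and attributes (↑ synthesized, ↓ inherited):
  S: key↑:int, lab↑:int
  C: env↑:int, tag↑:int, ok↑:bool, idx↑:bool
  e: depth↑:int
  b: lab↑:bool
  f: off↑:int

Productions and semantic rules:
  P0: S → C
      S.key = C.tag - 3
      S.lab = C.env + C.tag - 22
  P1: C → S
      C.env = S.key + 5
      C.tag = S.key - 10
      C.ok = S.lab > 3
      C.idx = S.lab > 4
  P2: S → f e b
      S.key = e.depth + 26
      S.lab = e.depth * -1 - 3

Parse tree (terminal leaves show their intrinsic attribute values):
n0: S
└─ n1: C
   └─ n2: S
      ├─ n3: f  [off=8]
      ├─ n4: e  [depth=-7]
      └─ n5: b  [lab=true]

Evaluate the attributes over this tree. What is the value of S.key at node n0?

6

1. n3.off = 8  [terminal]
2. n4.depth = -7  [terminal]
3. n5.lab = true  [terminal]
4. n2.key = 19  [e.depth + 26]
5. n2.lab = 4  [e.depth * -1 - 3]
6. n1.env = 24  [S.key + 5]
7. n1.tag = 9  [S.key - 10]
8. n1.ok = true  [S.lab > 3]
9. n1.idx = false  [S.lab > 4]
10. n0.key = 6  [C.tag - 3]
11. n0.lab = 11  [C.env + C.tag - 22]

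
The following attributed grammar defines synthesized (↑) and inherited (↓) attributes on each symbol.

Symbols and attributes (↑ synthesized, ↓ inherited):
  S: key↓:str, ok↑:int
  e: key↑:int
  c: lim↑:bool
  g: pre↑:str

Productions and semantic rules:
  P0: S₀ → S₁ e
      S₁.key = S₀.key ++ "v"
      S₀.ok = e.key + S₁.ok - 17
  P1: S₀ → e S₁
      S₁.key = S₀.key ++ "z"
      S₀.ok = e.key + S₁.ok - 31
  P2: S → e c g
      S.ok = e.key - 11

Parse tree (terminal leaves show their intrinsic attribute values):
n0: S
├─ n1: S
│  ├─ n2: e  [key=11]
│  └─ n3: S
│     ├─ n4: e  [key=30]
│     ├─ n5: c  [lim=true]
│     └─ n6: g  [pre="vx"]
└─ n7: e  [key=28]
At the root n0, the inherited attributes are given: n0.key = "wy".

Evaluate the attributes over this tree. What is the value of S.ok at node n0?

1. n0.key = "wy"  [given at root]
2. n1.key = "wyv"  [S₀.key ++ "v"]
3. n2.key = 11  [terminal]
4. n3.key = "wyvz"  [S₀.key ++ "z"]
5. n4.key = 30  [terminal]
6. n5.lim = true  [terminal]
7. n6.pre = "vx"  [terminal]
8. n3.ok = 19  [e.key - 11]
9. n1.ok = -1  [e.key + S₁.ok - 31]
10. n7.key = 28  [terminal]
11. n0.ok = 10  [e.key + S₁.ok - 17]

10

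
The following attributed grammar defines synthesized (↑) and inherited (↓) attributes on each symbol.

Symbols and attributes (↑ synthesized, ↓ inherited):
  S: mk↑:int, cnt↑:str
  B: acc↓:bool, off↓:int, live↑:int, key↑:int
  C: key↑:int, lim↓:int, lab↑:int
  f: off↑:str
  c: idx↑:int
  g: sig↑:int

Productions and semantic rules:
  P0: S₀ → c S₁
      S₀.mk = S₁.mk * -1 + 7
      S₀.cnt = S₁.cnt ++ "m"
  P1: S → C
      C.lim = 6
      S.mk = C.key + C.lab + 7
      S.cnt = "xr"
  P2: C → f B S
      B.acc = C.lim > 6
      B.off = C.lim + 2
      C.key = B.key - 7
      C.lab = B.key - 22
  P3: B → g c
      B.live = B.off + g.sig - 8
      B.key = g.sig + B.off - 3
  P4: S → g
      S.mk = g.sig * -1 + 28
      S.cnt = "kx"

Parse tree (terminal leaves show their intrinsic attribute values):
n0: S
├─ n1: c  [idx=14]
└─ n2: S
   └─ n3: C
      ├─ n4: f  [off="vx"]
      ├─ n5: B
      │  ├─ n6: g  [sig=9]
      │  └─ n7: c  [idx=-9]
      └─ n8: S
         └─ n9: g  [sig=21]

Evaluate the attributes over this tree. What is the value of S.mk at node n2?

6

1. n1.idx = 14  [terminal]
2. n3.lim = 6  [6]
3. n4.off = "vx"  [terminal]
4. n5.acc = false  [C.lim > 6]
5. n5.off = 8  [C.lim + 2]
6. n6.sig = 9  [terminal]
7. n7.idx = -9  [terminal]
8. n5.live = 9  [B.off + g.sig - 8]
9. n5.key = 14  [g.sig + B.off - 3]
10. n9.sig = 21  [terminal]
11. n8.mk = 7  [g.sig * -1 + 28]
12. n8.cnt = "kx"  ["kx"]
13. n3.key = 7  [B.key - 7]
14. n3.lab = -8  [B.key - 22]
15. n2.mk = 6  [C.key + C.lab + 7]
16. n2.cnt = "xr"  ["xr"]
17. n0.mk = 1  [S₁.mk * -1 + 7]
18. n0.cnt = "xrm"  [S₁.cnt ++ "m"]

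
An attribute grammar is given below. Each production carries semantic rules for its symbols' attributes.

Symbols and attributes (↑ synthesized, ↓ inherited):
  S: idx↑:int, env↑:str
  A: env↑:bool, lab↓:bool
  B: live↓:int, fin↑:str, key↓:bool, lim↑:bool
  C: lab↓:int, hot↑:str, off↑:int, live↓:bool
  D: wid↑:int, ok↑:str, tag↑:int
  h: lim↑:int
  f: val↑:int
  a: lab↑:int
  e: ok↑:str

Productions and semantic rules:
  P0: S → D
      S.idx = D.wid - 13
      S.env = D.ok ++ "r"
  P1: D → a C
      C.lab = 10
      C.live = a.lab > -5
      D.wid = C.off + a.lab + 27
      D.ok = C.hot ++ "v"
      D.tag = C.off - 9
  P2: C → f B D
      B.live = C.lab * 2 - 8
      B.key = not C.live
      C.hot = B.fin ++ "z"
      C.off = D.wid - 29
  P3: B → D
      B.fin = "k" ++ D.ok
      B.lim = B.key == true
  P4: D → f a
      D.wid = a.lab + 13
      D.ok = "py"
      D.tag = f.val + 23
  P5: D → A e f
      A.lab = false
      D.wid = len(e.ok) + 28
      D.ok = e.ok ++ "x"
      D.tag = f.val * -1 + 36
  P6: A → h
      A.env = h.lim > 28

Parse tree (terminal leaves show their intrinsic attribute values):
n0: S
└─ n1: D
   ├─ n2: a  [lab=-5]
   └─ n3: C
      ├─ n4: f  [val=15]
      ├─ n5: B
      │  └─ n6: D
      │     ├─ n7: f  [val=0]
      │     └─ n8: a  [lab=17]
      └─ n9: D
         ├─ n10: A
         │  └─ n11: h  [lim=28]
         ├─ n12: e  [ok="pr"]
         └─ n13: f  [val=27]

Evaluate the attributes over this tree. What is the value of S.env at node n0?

"kpyzvr"

1. n2.lab = -5  [terminal]
2. n3.lab = 10  [10]
3. n3.live = false  [a.lab > -5]
4. n4.val = 15  [terminal]
5. n5.live = 12  [C.lab * 2 - 8]
6. n5.key = true  [not C.live]
7. n7.val = 0  [terminal]
8. n8.lab = 17  [terminal]
9. n6.wid = 30  [a.lab + 13]
10. n6.ok = "py"  ["py"]
11. n6.tag = 23  [f.val + 23]
12. n5.fin = "kpy"  ["k" ++ D.ok]
13. n5.lim = true  [B.key == true]
14. n10.lab = false  [false]
15. n11.lim = 28  [terminal]
16. n10.env = false  [h.lim > 28]
17. n12.ok = "pr"  [terminal]
18. n13.val = 27  [terminal]
19. n9.wid = 30  [len(e.ok) + 28]
20. n9.ok = "prx"  [e.ok ++ "x"]
21. n9.tag = 9  [f.val * -1 + 36]
22. n3.hot = "kpyz"  [B.fin ++ "z"]
23. n3.off = 1  [D.wid - 29]
24. n1.wid = 23  [C.off + a.lab + 27]
25. n1.ok = "kpyzv"  [C.hot ++ "v"]
26. n1.tag = -8  [C.off - 9]
27. n0.idx = 10  [D.wid - 13]
28. n0.env = "kpyzvr"  [D.ok ++ "r"]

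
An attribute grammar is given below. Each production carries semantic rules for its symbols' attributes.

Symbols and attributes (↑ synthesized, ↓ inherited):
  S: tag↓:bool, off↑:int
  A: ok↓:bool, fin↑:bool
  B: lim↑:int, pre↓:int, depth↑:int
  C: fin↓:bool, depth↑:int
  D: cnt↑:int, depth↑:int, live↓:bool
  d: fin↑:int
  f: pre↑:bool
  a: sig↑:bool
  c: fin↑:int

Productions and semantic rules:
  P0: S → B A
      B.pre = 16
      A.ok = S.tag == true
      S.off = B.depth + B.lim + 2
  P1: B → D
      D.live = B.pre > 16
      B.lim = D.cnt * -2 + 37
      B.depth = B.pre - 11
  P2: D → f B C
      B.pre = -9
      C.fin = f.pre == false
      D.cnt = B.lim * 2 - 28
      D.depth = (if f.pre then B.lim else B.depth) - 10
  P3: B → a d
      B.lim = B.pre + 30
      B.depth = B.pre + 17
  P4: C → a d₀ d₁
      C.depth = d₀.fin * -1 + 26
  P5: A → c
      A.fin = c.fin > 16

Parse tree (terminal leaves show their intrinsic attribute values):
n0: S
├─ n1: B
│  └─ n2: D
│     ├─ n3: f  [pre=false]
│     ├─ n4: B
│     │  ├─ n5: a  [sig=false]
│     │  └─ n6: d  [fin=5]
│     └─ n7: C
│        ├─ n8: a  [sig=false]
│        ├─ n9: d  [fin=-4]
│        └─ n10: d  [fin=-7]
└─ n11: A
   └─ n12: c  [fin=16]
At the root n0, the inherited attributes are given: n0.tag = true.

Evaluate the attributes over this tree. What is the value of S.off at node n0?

16

1. n0.tag = true  [given at root]
2. n1.pre = 16  [16]
3. n2.live = false  [B.pre > 16]
4. n3.pre = false  [terminal]
5. n4.pre = -9  [-9]
6. n5.sig = false  [terminal]
7. n6.fin = 5  [terminal]
8. n4.lim = 21  [B.pre + 30]
9. n4.depth = 8  [B.pre + 17]
10. n7.fin = true  [f.pre == false]
11. n8.sig = false  [terminal]
12. n9.fin = -4  [terminal]
13. n10.fin = -7  [terminal]
14. n7.depth = 30  [d₀.fin * -1 + 26]
15. n2.cnt = 14  [B.lim * 2 - 28]
16. n2.depth = -2  [(if f.pre then B.lim else B.depth) - 10]
17. n1.lim = 9  [D.cnt * -2 + 37]
18. n1.depth = 5  [B.pre - 11]
19. n11.ok = true  [S.tag == true]
20. n12.fin = 16  [terminal]
21. n11.fin = false  [c.fin > 16]
22. n0.off = 16  [B.depth + B.lim + 2]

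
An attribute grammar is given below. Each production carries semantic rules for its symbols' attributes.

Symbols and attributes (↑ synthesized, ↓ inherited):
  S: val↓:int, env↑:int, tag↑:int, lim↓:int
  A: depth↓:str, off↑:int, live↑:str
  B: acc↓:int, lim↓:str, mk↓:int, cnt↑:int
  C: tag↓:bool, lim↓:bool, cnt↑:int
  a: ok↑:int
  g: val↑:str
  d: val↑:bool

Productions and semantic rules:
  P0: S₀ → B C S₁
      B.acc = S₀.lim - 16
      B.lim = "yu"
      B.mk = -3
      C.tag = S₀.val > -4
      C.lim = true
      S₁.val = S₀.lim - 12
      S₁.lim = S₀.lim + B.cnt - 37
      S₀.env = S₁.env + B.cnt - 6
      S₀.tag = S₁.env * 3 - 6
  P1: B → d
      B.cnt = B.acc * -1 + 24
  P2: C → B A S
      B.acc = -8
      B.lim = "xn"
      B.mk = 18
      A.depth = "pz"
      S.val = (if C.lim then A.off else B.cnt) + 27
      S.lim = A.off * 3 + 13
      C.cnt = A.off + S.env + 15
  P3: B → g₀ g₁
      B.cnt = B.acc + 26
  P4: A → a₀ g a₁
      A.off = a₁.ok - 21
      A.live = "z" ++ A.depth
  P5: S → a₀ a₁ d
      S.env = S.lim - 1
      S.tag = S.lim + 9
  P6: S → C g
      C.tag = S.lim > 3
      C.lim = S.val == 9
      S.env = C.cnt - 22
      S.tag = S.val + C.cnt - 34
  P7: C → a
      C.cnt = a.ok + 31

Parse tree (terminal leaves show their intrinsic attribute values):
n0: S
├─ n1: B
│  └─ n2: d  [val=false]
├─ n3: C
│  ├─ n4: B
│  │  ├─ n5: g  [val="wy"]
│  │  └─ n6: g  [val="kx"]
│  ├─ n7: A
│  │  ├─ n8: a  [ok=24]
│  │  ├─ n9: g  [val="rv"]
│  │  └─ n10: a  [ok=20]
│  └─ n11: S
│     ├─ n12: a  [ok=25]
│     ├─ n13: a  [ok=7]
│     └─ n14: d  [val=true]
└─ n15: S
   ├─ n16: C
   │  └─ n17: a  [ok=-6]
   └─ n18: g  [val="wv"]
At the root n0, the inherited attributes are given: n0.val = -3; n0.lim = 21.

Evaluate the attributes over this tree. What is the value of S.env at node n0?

16

1. n0.val = -3  [given at root]
2. n0.lim = 21  [given at root]
3. n1.acc = 5  [S₀.lim - 16]
4. n1.lim = "yu"  ["yu"]
5. n1.mk = -3  [-3]
6. n2.val = false  [terminal]
7. n1.cnt = 19  [B.acc * -1 + 24]
8. n3.tag = true  [S₀.val > -4]
9. n3.lim = true  [true]
10. n4.acc = -8  [-8]
11. n4.lim = "xn"  ["xn"]
12. n4.mk = 18  [18]
13. n5.val = "wy"  [terminal]
14. n6.val = "kx"  [terminal]
15. n4.cnt = 18  [B.acc + 26]
16. n7.depth = "pz"  ["pz"]
17. n8.ok = 24  [terminal]
18. n9.val = "rv"  [terminal]
19. n10.ok = 20  [terminal]
20. n7.off = -1  [a₁.ok - 21]
21. n7.live = "zpz"  ["z" ++ A.depth]
22. n11.val = 26  [(if C.lim then A.off else B.cnt) + 27]
23. n11.lim = 10  [A.off * 3 + 13]
24. n12.ok = 25  [terminal]
25. n13.ok = 7  [terminal]
26. n14.val = true  [terminal]
27. n11.env = 9  [S.lim - 1]
28. n11.tag = 19  [S.lim + 9]
29. n3.cnt = 23  [A.off + S.env + 15]
30. n15.val = 9  [S₀.lim - 12]
31. n15.lim = 3  [S₀.lim + B.cnt - 37]
32. n16.tag = false  [S.lim > 3]
33. n16.lim = true  [S.val == 9]
34. n17.ok = -6  [terminal]
35. n16.cnt = 25  [a.ok + 31]
36. n18.val = "wv"  [terminal]
37. n15.env = 3  [C.cnt - 22]
38. n15.tag = 0  [S.val + C.cnt - 34]
39. n0.env = 16  [S₁.env + B.cnt - 6]
40. n0.tag = 3  [S₁.env * 3 - 6]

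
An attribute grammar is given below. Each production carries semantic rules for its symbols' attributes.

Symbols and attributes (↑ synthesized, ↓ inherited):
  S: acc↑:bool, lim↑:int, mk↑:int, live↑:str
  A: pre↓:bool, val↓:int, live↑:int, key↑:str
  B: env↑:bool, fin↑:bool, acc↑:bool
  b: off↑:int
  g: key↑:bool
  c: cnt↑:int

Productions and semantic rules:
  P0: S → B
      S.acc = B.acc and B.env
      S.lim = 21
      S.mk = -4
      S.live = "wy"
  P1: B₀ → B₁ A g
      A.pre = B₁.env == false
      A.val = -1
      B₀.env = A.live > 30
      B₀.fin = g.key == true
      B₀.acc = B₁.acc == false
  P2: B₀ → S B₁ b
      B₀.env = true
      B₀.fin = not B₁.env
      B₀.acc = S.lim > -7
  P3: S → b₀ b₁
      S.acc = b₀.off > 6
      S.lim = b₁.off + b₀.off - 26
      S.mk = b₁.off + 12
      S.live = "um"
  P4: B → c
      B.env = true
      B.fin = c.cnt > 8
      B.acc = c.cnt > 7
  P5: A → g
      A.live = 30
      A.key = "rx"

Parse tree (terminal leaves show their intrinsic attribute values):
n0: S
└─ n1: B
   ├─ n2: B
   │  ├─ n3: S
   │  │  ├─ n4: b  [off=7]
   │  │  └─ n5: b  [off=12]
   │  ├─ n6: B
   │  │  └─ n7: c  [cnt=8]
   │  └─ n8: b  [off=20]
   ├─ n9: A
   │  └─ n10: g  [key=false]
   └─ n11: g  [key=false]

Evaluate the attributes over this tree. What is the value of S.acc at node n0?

1. n4.off = 7  [terminal]
2. n5.off = 12  [terminal]
3. n3.acc = true  [b₀.off > 6]
4. n3.lim = -7  [b₁.off + b₀.off - 26]
5. n3.mk = 24  [b₁.off + 12]
6. n3.live = "um"  ["um"]
7. n7.cnt = 8  [terminal]
8. n6.env = true  [true]
9. n6.fin = false  [c.cnt > 8]
10. n6.acc = true  [c.cnt > 7]
11. n8.off = 20  [terminal]
12. n2.env = true  [true]
13. n2.fin = false  [not B₁.env]
14. n2.acc = false  [S.lim > -7]
15. n9.pre = false  [B₁.env == false]
16. n9.val = -1  [-1]
17. n10.key = false  [terminal]
18. n9.live = 30  [30]
19. n9.key = "rx"  ["rx"]
20. n11.key = false  [terminal]
21. n1.env = false  [A.live > 30]
22. n1.fin = false  [g.key == true]
23. n1.acc = true  [B₁.acc == false]
24. n0.acc = false  [B.acc and B.env]
25. n0.lim = 21  [21]
26. n0.mk = -4  [-4]
27. n0.live = "wy"  ["wy"]

false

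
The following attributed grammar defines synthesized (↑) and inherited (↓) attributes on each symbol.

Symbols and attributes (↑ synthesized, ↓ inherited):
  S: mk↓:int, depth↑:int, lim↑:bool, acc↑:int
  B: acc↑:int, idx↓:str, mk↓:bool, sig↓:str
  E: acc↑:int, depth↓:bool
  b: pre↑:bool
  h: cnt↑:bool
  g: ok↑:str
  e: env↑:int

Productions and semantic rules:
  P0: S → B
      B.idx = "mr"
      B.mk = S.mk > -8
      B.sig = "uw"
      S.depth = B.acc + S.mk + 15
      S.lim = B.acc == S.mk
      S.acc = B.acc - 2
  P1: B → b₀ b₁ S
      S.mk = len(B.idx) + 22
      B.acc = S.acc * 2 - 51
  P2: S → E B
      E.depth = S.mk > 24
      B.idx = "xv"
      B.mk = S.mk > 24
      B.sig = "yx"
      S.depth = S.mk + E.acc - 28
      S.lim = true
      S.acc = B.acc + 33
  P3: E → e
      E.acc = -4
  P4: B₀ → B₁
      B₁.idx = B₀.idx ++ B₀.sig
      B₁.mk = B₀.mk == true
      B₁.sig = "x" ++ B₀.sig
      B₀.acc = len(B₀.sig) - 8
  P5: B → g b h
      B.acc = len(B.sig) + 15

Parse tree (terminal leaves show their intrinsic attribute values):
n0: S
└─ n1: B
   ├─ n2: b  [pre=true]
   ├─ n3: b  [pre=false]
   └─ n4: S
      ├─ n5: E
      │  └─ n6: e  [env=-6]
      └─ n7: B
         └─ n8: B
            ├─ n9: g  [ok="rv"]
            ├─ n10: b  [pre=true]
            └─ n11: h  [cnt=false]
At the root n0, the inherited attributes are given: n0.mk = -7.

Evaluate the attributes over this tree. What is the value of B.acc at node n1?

3

1. n0.mk = -7  [given at root]
2. n1.idx = "mr"  ["mr"]
3. n1.mk = true  [S.mk > -8]
4. n1.sig = "uw"  ["uw"]
5. n2.pre = true  [terminal]
6. n3.pre = false  [terminal]
7. n4.mk = 24  [len(B.idx) + 22]
8. n5.depth = false  [S.mk > 24]
9. n6.env = -6  [terminal]
10. n5.acc = -4  [-4]
11. n7.idx = "xv"  ["xv"]
12. n7.mk = false  [S.mk > 24]
13. n7.sig = "yx"  ["yx"]
14. n8.idx = "xvyx"  [B₀.idx ++ B₀.sig]
15. n8.mk = false  [B₀.mk == true]
16. n8.sig = "xyx"  ["x" ++ B₀.sig]
17. n9.ok = "rv"  [terminal]
18. n10.pre = true  [terminal]
19. n11.cnt = false  [terminal]
20. n8.acc = 18  [len(B.sig) + 15]
21. n7.acc = -6  [len(B₀.sig) - 8]
22. n4.depth = -8  [S.mk + E.acc - 28]
23. n4.lim = true  [true]
24. n4.acc = 27  [B.acc + 33]
25. n1.acc = 3  [S.acc * 2 - 51]
26. n0.depth = 11  [B.acc + S.mk + 15]
27. n0.lim = false  [B.acc == S.mk]
28. n0.acc = 1  [B.acc - 2]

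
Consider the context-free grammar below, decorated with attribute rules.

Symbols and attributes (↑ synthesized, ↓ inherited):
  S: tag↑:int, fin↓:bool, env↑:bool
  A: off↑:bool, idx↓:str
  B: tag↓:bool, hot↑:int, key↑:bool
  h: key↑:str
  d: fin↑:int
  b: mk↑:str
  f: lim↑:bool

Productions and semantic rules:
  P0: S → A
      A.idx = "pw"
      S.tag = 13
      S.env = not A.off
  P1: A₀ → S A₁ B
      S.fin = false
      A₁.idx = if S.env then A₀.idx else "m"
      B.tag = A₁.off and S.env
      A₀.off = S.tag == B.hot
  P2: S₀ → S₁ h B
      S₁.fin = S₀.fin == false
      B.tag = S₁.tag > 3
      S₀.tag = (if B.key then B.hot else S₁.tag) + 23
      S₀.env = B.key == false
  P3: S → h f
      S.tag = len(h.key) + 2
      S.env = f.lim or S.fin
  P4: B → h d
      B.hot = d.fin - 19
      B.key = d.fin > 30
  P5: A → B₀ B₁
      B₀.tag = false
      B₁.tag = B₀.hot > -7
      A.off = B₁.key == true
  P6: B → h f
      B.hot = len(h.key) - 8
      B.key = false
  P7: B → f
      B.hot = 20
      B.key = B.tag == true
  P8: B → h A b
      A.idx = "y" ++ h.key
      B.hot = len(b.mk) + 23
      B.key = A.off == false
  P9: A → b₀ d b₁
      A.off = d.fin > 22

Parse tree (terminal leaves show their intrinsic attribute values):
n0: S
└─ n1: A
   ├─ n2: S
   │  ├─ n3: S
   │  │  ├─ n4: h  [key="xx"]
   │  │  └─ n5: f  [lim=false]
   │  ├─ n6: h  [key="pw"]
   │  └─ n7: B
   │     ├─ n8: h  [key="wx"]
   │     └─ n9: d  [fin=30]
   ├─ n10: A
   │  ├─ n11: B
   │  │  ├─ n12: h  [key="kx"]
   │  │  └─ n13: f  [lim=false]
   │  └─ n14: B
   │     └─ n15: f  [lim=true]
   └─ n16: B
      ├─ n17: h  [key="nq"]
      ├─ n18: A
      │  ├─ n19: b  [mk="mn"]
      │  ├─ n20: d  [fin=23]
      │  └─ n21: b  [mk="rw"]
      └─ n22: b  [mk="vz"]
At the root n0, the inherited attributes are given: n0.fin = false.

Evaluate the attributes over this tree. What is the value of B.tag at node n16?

true

1. n0.fin = false  [given at root]
2. n1.idx = "pw"  ["pw"]
3. n2.fin = false  [false]
4. n3.fin = true  [S₀.fin == false]
5. n4.key = "xx"  [terminal]
6. n5.lim = false  [terminal]
7. n3.tag = 4  [len(h.key) + 2]
8. n3.env = true  [f.lim or S.fin]
9. n6.key = "pw"  [terminal]
10. n7.tag = true  [S₁.tag > 3]
11. n8.key = "wx"  [terminal]
12. n9.fin = 30  [terminal]
13. n7.hot = 11  [d.fin - 19]
14. n7.key = false  [d.fin > 30]
15. n2.tag = 27  [(if B.key then B.hot else S₁.tag) + 23]
16. n2.env = true  [B.key == false]
17. n10.idx = "pw"  [if S.env then A₀.idx else "m"]
18. n11.tag = false  [false]
19. n12.key = "kx"  [terminal]
20. n13.lim = false  [terminal]
21. n11.hot = -6  [len(h.key) - 8]
22. n11.key = false  [false]
23. n14.tag = true  [B₀.hot > -7]
24. n15.lim = true  [terminal]
25. n14.hot = 20  [20]
26. n14.key = true  [B.tag == true]
27. n10.off = true  [B₁.key == true]
28. n16.tag = true  [A₁.off and S.env]
29. n17.key = "nq"  [terminal]
30. n18.idx = "ynq"  ["y" ++ h.key]
31. n19.mk = "mn"  [terminal]
32. n20.fin = 23  [terminal]
33. n21.mk = "rw"  [terminal]
34. n18.off = true  [d.fin > 22]
35. n22.mk = "vz"  [terminal]
36. n16.hot = 25  [len(b.mk) + 23]
37. n16.key = false  [A.off == false]
38. n1.off = false  [S.tag == B.hot]
39. n0.tag = 13  [13]
40. n0.env = true  [not A.off]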